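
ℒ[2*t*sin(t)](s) 4*s/(s^2 + 1)^2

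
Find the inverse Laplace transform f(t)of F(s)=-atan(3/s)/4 -sin(3*t)/(4*t)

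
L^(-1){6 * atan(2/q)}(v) 6 * sin(2 * v)/v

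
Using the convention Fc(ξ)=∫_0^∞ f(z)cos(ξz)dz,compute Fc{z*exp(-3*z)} (9 - ξ^2)/(ξ^2 + 9)^2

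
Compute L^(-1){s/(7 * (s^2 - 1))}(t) cosh(t)/7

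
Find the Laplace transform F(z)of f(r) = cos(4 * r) z/(z^2 + 16)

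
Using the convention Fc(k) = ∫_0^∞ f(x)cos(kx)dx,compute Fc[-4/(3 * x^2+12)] -pi * exp(-2 * k)/3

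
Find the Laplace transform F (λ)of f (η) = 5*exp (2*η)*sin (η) 5/ ( (λ - 2)^2 + 1)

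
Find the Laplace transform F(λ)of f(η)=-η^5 -120/λ^6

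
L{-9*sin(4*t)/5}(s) -36/(5*s^2+80)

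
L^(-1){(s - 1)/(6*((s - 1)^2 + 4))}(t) exp(t)*cos(2*t)/6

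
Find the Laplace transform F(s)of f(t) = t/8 1/(8 * s^2)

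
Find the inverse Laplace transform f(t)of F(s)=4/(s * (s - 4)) 2 * exp(2 * t) * sinh(2 * t)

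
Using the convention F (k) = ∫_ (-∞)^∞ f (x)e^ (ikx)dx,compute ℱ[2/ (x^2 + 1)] 2 * pi * exp (-Abs (k))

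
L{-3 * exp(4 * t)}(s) -3/(s - 4)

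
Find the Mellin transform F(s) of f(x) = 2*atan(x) -pi*sec(pi*s/2) /s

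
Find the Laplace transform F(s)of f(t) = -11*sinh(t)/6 -11/(6*s^2-6)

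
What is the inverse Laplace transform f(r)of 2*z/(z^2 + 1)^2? r*sin(r)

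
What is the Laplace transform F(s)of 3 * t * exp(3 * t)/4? 3/(4 * (s - 3)^2)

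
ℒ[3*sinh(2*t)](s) 6/(s^2 - 4)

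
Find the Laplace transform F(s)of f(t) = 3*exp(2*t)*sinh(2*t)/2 3/(s*(s - 4))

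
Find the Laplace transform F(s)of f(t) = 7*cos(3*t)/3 7*s/(3*(s^2+9))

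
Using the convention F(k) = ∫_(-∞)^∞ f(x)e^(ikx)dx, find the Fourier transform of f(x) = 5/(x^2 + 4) 5 * pi * exp(-2 * Abs(k))/2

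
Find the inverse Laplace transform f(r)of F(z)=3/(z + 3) 3*exp(-3*r)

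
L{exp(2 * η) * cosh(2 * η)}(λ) (λ - 2)/(λ * (λ - 4))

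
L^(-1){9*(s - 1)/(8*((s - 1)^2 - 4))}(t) 9*exp(t)*cosh(2*t)/8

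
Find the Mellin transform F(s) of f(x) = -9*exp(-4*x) -9*gamma(s) /4^s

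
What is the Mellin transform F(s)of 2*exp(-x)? 2*gamma(s)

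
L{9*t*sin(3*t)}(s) 54*s/(s^2 + 9)^2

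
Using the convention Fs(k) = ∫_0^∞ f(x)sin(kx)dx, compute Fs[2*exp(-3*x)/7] 2*k/(7*(k^2 + 9))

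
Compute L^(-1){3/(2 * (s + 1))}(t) 3 * exp(-t)/2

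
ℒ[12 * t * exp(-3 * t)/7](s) 12/(7 * (s+3)^2)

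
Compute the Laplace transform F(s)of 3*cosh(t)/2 3*s/(2*(s^2 - 1))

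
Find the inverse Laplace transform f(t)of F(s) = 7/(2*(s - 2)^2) 7*t*exp(2*t)/2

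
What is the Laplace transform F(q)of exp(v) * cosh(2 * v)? (q - 1)/((q - 1)^2 - 4)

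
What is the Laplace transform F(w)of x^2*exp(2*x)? 2/(w - 2)^3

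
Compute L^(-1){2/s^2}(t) 2 * t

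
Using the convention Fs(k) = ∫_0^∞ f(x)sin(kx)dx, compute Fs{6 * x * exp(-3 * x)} 36 * k/(k^2 + 9)^2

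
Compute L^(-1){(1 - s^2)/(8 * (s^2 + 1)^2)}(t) -t * cos(t)/8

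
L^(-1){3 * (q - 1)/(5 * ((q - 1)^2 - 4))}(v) 3 * exp(v) * cosh(2 * v)/5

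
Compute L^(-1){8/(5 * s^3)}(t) 4 * t^2/5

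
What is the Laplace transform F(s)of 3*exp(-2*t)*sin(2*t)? 6/((s + 2)^2 + 4)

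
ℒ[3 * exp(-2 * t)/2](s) 3/(2 * (s + 2))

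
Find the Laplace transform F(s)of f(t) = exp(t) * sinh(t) 1/(s * (s - 2))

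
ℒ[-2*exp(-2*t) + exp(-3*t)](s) 1/(s + 3) - 2/(s + 2)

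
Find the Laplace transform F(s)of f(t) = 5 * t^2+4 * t 4/s^2+10/s^3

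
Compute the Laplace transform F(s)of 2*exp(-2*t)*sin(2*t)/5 4/(5*((s+2)^2+4))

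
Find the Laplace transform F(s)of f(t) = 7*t 7/s^2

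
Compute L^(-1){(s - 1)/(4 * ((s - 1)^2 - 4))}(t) exp(t) * cosh(2 * t)/4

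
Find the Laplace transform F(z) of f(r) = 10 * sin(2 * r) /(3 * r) 10 * atan(2/z) /3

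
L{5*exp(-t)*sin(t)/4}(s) 5/(4*((s + 1)^2 + 1))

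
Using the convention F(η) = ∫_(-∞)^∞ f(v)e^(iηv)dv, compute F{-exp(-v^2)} -sqrt(pi) * exp(-η^2/4)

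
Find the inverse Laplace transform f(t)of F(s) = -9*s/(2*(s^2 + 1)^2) -9*t*sin(t)/4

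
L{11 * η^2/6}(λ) 11/(3 * λ^3)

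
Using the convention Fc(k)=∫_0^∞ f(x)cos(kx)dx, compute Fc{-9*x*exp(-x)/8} 9*(k^2 - 1)/(8*(k^2+1)^2)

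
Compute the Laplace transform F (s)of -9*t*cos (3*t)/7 9*(9 - s^2)/ (7*(s^2 + 9)^2)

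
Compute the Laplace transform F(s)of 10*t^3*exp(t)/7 60/(7*(s - 1)^4)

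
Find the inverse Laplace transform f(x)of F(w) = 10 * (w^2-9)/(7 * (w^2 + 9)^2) 10 * x * cos(3 * x)/7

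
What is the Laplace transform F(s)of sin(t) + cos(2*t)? s/(s^2 + 4) + 1/(s^2 + 1)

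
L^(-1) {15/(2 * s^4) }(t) 5 * t^3/4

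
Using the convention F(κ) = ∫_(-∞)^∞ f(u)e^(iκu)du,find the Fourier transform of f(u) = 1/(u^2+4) pi*exp(-2*Abs(κ))/2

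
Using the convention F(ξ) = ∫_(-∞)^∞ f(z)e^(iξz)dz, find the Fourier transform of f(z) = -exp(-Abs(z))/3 -2/(3 * ξ^2 + 3)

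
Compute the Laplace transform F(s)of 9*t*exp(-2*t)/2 9/(2*(s + 2)^2)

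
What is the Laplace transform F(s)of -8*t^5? -960/s^6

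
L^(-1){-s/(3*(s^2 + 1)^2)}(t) -t*sin(t)/6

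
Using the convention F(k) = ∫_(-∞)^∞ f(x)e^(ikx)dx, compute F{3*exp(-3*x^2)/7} sqrt(3)*sqrt(pi)*exp(-k^2/12)/7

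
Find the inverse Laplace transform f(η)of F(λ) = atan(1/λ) sin(η)/η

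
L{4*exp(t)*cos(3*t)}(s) 4*(s - 1)/((s - 1)^2+9)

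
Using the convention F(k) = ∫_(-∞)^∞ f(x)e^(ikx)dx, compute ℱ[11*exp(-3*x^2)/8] 11*sqrt(3)*sqrt(pi)*exp(-k^2/12)/24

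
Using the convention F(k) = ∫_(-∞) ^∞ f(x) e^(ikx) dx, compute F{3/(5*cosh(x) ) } 3*pi/(5*cosh(pi*k/2) ) 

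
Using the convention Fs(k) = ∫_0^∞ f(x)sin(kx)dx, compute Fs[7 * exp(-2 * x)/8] 7 * k/(8 * (k^2 + 4))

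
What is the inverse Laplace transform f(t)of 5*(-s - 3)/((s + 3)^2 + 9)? -5*exp(-3*t)*cos(3*t)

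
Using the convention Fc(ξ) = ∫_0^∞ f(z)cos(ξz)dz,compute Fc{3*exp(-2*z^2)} 3*sqrt(2)*sqrt(pi)*exp(-ξ^2/8)/4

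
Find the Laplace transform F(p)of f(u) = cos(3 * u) p/(p^2+9)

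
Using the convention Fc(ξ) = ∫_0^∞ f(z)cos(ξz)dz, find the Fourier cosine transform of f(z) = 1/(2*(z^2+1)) pi*exp(-ξ)/4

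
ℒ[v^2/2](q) q^(-3)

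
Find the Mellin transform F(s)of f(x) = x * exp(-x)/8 gamma(s+1)/8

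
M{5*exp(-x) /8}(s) 5*gamma(s) /8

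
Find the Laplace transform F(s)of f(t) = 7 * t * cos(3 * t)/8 7 * (s^2 - 9)/(8 * (s^2+9)^2)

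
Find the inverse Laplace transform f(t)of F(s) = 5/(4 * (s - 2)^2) 5 * t * exp(2 * t)/4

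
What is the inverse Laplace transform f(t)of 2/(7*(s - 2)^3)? t^2*exp(2*t)/7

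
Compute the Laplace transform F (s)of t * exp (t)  (s - 1)^ (-2)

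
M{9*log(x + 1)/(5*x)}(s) -9*pi*csc(pi*s)/(5*s - 5)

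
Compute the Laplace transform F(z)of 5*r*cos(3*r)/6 5*(z^2 - 9)/(6*(z^2 + 9)^2)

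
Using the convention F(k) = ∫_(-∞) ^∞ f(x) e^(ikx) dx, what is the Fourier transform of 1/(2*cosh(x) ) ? pi/(2*cosh(pi*k/2) ) 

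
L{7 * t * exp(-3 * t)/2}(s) 7/(2 * (s + 3)^2)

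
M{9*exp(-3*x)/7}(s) 3^(2 - s)*gamma(s)/7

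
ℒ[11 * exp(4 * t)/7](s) 11/(7 * (s - 4))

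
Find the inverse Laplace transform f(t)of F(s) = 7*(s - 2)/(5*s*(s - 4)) 7*exp(2*t)*cosh(2*t)/5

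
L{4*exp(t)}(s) 4/(s - 1)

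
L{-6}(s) -6/s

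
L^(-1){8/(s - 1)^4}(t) 4*t^3*exp(t)/3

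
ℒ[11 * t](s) 11/s^2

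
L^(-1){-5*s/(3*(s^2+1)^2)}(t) -5*t*sin(t)/6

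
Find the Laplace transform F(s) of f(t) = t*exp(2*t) (s - 2) ^(-2) 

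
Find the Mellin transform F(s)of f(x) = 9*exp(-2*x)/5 9*gamma(s)/(5*2^s)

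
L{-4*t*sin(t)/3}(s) -8*s/(3*(s^2 + 1)^2)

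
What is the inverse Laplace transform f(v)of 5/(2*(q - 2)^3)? 5*v^2*exp(2*v)/4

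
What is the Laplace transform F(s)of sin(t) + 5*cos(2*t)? 1/(s^2 + 1) + 5*s/(s^2 + 4)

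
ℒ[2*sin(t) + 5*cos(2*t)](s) 5*s/(s^2 + 4) + 2/(s^2 + 1)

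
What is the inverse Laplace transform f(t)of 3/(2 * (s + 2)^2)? 3 * t * exp(-2 * t)/2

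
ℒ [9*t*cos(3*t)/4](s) 9*(s^2 - 9)/(4*(s^2 + 9)^2)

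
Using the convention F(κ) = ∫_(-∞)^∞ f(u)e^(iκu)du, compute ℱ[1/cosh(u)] pi/cosh(pi*κ/2)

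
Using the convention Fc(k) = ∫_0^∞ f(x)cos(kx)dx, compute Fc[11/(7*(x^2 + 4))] 11*pi*exp(-2*k)/28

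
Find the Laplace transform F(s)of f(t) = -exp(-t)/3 -1/(3*s + 3)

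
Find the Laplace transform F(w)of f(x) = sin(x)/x atan(1/w)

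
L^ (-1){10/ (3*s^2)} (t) 10*t/3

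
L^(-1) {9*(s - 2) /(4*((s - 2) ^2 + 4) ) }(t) 9*exp(2*t)*cos(2*t) /4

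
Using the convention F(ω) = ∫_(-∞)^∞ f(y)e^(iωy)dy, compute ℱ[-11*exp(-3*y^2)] -11*sqrt(3)*sqrt(pi)*exp(-ω^2/12)/3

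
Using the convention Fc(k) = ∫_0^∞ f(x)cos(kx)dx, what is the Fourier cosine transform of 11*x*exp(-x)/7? 11*(1 - k^2)/(7*(k^2 + 1)^2)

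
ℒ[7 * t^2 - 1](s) 14/s^3 - 1/s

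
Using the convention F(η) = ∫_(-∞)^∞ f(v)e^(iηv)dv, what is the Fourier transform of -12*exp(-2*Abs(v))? -48/(η^2 + 4)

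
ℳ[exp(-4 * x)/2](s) gamma(s)/(2 * 2^(2 * s))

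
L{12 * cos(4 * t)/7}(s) 12 * s/(7 * (s^2+16))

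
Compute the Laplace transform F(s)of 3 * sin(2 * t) 6/(s^2 + 4)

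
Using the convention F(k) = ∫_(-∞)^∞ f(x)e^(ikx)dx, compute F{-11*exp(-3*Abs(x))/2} -33/(k^2+9)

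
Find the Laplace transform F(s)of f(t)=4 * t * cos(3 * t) 4 * (s^2 - 9)/(s^2 + 9)^2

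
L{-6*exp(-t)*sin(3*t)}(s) -18/((s + 1)^2 + 9)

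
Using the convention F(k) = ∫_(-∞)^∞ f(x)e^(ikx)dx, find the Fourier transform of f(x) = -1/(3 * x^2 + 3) -pi * exp(-Abs(k))/3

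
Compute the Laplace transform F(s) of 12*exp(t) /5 12/(5*(s - 1) ) 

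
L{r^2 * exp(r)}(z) 2/(z - 1)^3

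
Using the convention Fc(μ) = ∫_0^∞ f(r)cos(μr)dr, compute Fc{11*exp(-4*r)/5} 44/(5*(μ^2 + 16))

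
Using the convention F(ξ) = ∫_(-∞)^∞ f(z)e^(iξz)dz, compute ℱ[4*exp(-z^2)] 4*sqrt(pi)*exp(-ξ^2/4)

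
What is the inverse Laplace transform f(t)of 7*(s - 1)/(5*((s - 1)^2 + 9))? 7*exp(t)*cos(3*t)/5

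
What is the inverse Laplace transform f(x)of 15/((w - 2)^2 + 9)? 5*exp(2*x)*sin(3*x)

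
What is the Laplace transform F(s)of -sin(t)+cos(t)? s/(s^2+1)-1/(s^2+1)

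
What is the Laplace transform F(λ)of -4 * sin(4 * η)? -16/(λ^2+16)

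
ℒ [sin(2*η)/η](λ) atan(2/λ)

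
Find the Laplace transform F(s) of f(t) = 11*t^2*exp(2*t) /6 11/(3*(s - 2) ^3) 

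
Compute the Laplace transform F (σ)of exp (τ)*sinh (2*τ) 2/ ( (σ - 1)^2 - 4)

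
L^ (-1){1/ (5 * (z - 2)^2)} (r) r * exp (2 * r)/5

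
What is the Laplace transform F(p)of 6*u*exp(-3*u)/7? 6/(7*(p + 3)^2)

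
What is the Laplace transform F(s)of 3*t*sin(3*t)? 18*s/(s^2 + 9)^2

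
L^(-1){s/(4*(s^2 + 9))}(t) cos(3*t)/4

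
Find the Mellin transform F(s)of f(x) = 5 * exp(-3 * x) 5 * gamma(s)/3^s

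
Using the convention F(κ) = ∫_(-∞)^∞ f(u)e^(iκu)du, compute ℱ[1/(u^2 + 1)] pi*exp(-Abs(κ))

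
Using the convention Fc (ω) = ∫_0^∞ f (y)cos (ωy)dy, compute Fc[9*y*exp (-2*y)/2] 9*(4 - ω^2)/ (2*(ω^2 + 4)^2)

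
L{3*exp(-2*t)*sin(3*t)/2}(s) 9/(2*((s + 2)^2 + 9))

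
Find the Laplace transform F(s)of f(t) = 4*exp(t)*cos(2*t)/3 4*(s - 1)/(3*((s - 1)^2 + 4))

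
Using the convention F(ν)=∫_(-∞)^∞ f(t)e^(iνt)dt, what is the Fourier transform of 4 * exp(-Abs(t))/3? 8/(3 * (ν^2 + 1))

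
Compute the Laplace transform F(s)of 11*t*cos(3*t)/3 11*(s^2 - 9)/(3*(s^2 + 9)^2)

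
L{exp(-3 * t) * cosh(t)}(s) (s + 3)/((s + 3)^2 - 1)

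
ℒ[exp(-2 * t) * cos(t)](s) (s + 2)/((s + 2)^2 + 1)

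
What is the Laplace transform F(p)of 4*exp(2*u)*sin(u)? 4/((p - 2)^2 + 1)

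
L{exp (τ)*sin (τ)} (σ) 1/ ( (σ - 1)^2 + 1)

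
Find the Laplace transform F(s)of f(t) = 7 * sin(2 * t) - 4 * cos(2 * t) 14/(s^2 + 4) - 4 * s/(s^2 + 4)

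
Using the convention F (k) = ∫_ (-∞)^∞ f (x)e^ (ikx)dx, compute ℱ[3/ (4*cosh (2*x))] 3*pi/ (8*cosh (pi*k/4))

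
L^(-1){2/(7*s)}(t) 2/7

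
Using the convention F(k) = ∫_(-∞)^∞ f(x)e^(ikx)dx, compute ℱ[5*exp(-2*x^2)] 5*sqrt(2)*sqrt(pi)*exp(-k^2/8)/2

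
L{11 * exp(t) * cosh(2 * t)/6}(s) 11 * (s - 1)/(6 * ((s - 1)^2 - 4))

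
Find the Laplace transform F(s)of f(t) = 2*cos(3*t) 2*s/(s^2+9)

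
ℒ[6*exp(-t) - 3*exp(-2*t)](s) 6/(s+1) - 3/(s+2)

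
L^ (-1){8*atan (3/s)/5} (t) 8*sin (3*t)/ (5*t)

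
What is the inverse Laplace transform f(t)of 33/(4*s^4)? 11*t^3/8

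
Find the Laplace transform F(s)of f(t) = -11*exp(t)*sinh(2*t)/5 -22/(5*(s - 1)^2 - 20)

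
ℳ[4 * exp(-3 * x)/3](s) 4 * gamma(s)/(3 * 3^s)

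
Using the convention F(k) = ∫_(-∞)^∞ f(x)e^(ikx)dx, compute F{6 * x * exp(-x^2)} 3 * I * sqrt(pi) * k * exp(-k^2/4)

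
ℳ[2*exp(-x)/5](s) 2*gamma(s)/5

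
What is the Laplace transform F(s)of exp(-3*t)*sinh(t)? 1/((s + 3)^2 - 1)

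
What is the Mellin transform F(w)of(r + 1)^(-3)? pi * (w - 2) * (w - 1)/(2 * sin(pi * w))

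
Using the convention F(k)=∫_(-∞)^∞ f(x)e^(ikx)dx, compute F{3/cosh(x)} 3 * pi/cosh(pi * k/2)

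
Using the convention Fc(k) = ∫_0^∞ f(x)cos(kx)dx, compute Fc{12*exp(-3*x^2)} 2*sqrt(3)*sqrt(pi)*exp(-k^2/12)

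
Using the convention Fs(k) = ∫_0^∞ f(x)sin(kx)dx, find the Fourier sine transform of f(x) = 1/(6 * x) pi/12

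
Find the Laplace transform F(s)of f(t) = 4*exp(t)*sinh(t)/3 4/(3*s*(s - 2))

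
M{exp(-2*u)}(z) gamma(z)/2^z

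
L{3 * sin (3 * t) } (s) 9/ (s^2 + 9) 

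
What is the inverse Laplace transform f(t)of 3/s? 3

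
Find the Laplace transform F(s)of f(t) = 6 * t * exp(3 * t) 6/(s - 3)^2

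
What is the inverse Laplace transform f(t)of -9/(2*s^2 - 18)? -3*sinh(3*t)/2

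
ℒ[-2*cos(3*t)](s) -2*s/(s^2 + 9) 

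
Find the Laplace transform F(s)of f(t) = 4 4/s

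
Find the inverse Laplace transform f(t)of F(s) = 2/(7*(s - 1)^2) 2*t*exp(t)/7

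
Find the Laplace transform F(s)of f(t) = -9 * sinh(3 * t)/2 -27/(2 * s^2 - 18)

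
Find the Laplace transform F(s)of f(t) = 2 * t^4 48/s^5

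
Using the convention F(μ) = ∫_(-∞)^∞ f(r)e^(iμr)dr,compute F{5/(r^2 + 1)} 5*pi*exp(-Abs(μ))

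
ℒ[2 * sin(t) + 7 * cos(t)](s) 7 * s/(s^2 + 1) + 2/(s^2 + 1)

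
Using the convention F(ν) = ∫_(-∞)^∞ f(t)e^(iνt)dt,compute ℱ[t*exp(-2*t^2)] sqrt(2)*I*sqrt(pi)*ν*exp(-ν^2/8)/8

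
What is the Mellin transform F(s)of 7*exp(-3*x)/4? 7*gamma(s)/(4*3^s)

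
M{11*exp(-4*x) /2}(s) 11*gamma(s) /(2*2^(2*s) ) 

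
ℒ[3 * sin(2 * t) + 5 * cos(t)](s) 6/(s^2 + 4) + 5 * s/(s^2 + 1)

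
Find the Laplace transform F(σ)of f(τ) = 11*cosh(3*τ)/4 11*σ/(4*(σ^2 - 9))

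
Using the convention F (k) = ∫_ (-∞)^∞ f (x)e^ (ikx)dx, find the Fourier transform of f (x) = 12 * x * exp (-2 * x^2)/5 3 * sqrt (2) * I * sqrt (pi) * k * exp (-k^2/8)/10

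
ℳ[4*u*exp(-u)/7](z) 4*gamma(z + 1)/7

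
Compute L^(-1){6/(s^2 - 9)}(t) 2*sinh(3*t)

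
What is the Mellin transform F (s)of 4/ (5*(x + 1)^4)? 2*gamma (s)*gamma (4 - s)/15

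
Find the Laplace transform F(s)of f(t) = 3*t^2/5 6/(5*s^3)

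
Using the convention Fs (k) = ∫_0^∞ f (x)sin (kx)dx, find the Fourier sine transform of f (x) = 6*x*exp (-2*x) 24*k/ (k^2 + 4)^2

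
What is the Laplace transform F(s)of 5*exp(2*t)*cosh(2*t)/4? 5*(s - 2)/(4*s*(s - 4))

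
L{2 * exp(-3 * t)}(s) 2/(s + 3)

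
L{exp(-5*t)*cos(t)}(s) (s + 5)/((s + 5)^2 + 1)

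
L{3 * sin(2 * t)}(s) 6/(s^2 + 4)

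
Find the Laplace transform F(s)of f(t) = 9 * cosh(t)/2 9 * s/(2 * (s^2 - 1))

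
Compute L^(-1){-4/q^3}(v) -2 * v^2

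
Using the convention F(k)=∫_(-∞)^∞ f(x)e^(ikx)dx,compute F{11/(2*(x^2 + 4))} 11*pi*exp(-2*Abs(k))/4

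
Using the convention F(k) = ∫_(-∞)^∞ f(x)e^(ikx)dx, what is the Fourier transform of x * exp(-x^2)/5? I * sqrt(pi) * k * exp(-k^2/4)/10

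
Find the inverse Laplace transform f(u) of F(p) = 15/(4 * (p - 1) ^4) 5 * u^3 * exp(u) /8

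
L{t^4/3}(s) 8/s^5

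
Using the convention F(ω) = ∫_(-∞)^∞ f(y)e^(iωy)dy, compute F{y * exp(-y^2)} I * sqrt(pi) * ω * exp(-ω^2/4)/2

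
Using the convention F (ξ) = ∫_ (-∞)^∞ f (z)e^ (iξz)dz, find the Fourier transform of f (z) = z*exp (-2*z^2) sqrt (2)*I*sqrt (pi)*ξ*exp (-ξ^2/8)/8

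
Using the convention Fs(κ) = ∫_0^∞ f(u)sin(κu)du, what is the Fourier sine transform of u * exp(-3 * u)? 6 * κ/(κ^2 + 9)^2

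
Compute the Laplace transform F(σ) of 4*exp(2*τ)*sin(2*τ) 8/((σ - 2) ^2 + 4) 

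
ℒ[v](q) q^(-2)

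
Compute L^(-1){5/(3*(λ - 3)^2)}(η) 5*η*exp(3*η)/3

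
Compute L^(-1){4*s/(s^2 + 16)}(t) 4*cos(4*t)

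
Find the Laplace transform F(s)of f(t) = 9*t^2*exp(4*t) 18/(s - 4)^3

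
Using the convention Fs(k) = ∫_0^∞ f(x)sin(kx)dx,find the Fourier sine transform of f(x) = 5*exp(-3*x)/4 5*k/(4*(k^2+9))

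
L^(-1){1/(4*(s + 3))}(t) exp(-3*t)/4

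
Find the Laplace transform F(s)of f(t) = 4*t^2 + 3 8/s^3 + 3/s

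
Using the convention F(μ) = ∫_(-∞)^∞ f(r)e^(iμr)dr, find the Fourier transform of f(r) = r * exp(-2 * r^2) sqrt(2) * I * sqrt(pi) * μ * exp(-μ^2/8)/8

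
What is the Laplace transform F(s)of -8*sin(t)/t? -8*atan(1/s)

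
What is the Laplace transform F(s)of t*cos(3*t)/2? (s^2 - 9)/(2*(s^2 + 9)^2)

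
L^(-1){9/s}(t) 9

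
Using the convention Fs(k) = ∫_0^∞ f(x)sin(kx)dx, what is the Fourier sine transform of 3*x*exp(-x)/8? 3*k/(4*(k^2+1)^2)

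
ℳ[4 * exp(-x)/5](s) 4 * gamma(s)/5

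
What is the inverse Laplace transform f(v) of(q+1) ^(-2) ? v * exp(-v) 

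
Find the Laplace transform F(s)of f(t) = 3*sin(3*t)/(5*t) 3*atan(3/s)/5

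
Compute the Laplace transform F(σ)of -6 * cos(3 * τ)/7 -6 * σ/(7 * σ^2 + 63)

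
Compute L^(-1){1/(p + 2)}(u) exp(-2 * u)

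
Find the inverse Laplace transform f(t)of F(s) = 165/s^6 11 * t^5/8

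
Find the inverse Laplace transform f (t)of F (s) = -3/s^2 -3*t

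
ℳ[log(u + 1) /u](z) -pi*csc(pi*z) /(z - 1) 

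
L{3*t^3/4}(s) 9/(2*s^4)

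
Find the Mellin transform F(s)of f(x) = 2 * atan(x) -pi * sec(pi * s/2)/s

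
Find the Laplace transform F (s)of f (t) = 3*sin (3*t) 9/ (s^2 + 9)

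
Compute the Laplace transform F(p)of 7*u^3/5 42/(5*p^4)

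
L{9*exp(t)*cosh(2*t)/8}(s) 9*(s - 1)/(8*((s - 1)^2-4))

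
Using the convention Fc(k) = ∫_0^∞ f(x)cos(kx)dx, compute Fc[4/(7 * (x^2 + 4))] pi * exp(-2 * k)/7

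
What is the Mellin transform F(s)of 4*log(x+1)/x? -4*pi*csc(pi*s)/(s - 1)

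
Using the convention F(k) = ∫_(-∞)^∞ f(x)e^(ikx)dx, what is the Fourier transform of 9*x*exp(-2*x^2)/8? 9*sqrt(2)*I*sqrt(pi)*k*exp(-k^2/8)/64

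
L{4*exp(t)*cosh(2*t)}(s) 4*(s - 1)/((s - 1)^2-4)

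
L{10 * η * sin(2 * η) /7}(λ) 40 * λ/(7 * (λ^2 + 4) ^2) 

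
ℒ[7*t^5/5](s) 168/s^6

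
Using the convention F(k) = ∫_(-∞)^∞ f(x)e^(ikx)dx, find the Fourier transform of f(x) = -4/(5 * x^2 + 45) -4 * pi * exp(-3 * Abs(k))/15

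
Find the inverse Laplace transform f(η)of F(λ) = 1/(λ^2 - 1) sinh(η)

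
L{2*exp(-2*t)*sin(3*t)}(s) 6/((s+2)^2+9)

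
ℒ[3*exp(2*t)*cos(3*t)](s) 3*(s - 2) /((s - 2) ^2 + 9) 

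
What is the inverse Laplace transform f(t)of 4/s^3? 2 * t^2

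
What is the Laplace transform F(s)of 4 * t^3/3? 8/s^4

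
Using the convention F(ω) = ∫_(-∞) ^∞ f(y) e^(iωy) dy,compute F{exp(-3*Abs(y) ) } 6/(ω^2+9) 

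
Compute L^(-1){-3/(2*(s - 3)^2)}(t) -3*t*exp(3*t)/2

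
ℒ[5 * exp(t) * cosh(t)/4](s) 5 * (s - 1)/(4 * s * (s - 2))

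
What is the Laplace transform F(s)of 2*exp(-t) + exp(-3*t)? 1/(s + 3) + 2/(s + 1)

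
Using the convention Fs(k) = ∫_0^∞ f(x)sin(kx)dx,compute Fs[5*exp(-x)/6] 5*k/(6*(k^2+1))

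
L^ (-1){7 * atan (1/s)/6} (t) 7 * sin (t)/ (6 * t)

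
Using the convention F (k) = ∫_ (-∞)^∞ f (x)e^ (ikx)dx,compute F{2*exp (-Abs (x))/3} 4/ (3*(k^2+1))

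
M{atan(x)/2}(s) -pi * sec(pi * s/2)/(4 * s)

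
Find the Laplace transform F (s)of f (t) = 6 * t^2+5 12/s^3+5/s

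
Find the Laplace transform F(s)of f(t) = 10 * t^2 20/s^3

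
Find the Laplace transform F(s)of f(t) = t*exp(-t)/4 1/(4*(s+1)^2)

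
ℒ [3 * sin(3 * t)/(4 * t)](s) 3 * atan(3/s)/4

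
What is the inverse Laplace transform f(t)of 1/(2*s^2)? t/2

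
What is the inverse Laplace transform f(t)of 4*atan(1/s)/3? 4*sin(t)/(3*t)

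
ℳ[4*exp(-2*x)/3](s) 2^(2 - s)*gamma(s)/3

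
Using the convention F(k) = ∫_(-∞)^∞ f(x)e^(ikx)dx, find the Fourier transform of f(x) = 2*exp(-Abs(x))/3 4/(3*(k^2+1))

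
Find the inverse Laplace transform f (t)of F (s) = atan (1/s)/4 sin (t)/ (4*t)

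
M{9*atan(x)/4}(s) -9*pi*sec(pi*s/2)/(8*s)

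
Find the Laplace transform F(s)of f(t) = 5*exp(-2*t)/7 5/(7*(s + 2))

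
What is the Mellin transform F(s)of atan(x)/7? -pi*sec(pi*s/2)/(14*s)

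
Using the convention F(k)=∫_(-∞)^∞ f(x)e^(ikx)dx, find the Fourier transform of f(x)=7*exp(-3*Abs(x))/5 42/(5*(k^2+9))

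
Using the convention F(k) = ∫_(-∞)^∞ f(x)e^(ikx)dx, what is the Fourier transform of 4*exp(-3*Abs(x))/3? 8/(k^2 + 9)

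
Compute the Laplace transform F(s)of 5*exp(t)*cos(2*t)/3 5*(s - 1)/(3*((s - 1)^2 + 4))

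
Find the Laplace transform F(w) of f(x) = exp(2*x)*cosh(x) (w - 2) /((w - 2) ^2 - 1) 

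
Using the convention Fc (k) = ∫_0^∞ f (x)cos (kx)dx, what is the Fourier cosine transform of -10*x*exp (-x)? 10*(k^2 - 1)/ (k^2 + 1)^2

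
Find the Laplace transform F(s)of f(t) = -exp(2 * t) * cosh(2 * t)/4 (2 - s)/(4 * s * (s - 4))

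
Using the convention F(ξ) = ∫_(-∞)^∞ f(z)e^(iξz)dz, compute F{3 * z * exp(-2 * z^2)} 3 * sqrt(2) * I * sqrt(pi) * ξ * exp(-ξ^2/8)/8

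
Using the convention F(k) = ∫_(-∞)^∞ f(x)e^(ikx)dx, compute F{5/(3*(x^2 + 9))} 5*pi*exp(-3*Abs(k))/9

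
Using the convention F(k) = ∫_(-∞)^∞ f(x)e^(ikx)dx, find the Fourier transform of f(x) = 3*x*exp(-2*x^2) 3*sqrt(2)*I*sqrt(pi)*k*exp(-k^2/8)/8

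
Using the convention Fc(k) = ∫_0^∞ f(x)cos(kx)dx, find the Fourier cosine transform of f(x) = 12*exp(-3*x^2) 2*sqrt(3)*sqrt(pi)*exp(-k^2/12)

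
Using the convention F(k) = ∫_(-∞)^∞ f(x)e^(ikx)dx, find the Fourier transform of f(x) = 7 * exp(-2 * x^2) 7 * sqrt(2) * sqrt(pi) * exp(-k^2/8)/2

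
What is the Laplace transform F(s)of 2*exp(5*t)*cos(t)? 2*(s - 5)/((s - 5)^2 + 1)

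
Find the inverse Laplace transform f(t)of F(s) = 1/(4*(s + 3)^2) t*exp(-3*t)/4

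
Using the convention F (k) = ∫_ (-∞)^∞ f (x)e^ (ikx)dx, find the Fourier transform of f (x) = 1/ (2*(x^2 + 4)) pi*exp (-2*Abs (k))/4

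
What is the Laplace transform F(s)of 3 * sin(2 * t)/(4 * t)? 3 * atan(2/s)/4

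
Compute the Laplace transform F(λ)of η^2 2/λ^3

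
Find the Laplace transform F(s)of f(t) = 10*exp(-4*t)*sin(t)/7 10/(7*((s + 4)^2 + 1))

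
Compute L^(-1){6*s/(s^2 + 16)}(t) 6*cos(4*t)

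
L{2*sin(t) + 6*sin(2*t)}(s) 12/(s^2 + 4) + 2/(s^2 + 1)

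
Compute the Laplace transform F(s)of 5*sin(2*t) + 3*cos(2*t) 3*s/(s^2 + 4) + 10/(s^2 + 4)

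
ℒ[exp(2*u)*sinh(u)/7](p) 1/(7*((p - 2)^2 - 1))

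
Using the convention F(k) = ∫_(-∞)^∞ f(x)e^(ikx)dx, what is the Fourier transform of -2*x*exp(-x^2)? -I*sqrt(pi)*k*exp(-k^2/4)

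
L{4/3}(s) 4/(3*s) 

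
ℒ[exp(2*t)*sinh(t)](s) 1/((s - 2)^2 - 1)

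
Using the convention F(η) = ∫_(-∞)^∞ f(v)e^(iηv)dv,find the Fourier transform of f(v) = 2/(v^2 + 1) 2 * pi * exp(-Abs(η))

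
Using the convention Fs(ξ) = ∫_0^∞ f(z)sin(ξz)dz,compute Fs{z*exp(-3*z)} 6*ξ/(ξ^2 + 9)^2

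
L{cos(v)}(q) q/(q^2+1)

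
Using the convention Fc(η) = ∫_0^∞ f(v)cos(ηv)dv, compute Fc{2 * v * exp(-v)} 2 * (1 - η^2)/(η^2 + 1)^2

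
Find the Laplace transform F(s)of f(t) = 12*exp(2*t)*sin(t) 12/((s - 2)^2 + 1)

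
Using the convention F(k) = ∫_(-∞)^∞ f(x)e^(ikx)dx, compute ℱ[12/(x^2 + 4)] 6 * pi * exp(-2 * Abs(k))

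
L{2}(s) 2/s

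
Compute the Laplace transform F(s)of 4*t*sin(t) 8*s/(s^2 + 1)^2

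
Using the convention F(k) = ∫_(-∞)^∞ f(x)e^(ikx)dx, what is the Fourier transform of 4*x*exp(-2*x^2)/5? sqrt(2)*I*sqrt(pi)*k*exp(-k^2/8)/10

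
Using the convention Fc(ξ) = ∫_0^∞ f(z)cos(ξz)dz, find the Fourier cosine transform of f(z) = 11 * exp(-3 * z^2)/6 11 * sqrt(3) * sqrt(pi) * exp(-ξ^2/12)/36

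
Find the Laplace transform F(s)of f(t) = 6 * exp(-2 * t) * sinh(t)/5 6/(5 * ((s + 2)^2 - 1))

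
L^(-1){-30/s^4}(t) -5 * t^3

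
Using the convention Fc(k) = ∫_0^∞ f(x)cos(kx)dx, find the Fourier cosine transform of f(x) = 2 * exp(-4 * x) 8/(k^2 + 16)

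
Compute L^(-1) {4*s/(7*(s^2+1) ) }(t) 4*cos(t) /7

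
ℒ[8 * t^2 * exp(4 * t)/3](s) 16/(3 * (s - 4)^3)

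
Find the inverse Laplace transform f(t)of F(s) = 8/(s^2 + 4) 4*sin(2*t)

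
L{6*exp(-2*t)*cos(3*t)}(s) 6*(s + 2)/((s + 2)^2 + 9)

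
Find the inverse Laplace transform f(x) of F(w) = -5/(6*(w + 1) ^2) -5*x*exp(-x) /6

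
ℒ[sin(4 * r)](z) 4/(z^2+16)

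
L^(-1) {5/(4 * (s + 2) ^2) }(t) 5 * t * exp(-2 * t) /4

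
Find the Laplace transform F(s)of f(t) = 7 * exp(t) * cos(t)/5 7 * (s - 1)/(5 * ((s - 1)^2 + 1))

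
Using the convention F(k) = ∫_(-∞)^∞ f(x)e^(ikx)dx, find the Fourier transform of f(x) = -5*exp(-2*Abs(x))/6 -10/(3*k^2 + 12)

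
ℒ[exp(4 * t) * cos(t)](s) (s - 4)/((s - 4)^2 + 1)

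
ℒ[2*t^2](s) 4/s^3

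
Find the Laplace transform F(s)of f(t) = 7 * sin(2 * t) 14/(s^2 + 4)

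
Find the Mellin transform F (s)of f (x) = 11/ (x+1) 11*pi*csc (pi*s)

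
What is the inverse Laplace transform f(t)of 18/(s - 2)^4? 3*t^3*exp(2*t)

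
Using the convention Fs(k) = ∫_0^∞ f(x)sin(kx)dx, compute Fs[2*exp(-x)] 2*k/(k^2 + 1)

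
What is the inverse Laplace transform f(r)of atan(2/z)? sin(2*r)/r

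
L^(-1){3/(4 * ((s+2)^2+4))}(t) 3 * exp(-2 * t) * sin(2 * t)/8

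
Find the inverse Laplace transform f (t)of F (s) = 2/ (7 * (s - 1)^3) t^2 * exp (t)/7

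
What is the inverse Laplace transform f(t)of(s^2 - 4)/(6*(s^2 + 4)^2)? t*cos(2*t)/6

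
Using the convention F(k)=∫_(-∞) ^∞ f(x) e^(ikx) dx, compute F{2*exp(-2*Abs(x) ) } 8/(k^2 + 4) 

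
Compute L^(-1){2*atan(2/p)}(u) 2*sin(2*u)/u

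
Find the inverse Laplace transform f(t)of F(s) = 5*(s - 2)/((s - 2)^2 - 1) 5*exp(2*t)*cosh(t)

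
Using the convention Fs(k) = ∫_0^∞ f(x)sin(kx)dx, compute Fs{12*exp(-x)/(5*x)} 12*atan(k)/5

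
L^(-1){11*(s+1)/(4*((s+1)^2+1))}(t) 11*exp(-t)*cos(t)/4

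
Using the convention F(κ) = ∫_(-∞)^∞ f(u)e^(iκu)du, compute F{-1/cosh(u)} -pi/cosh(pi*κ/2)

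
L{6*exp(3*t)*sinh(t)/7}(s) 6/(7*((s - 3)^2 - 1))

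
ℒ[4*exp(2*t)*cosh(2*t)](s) 4*(s - 2)/(s*(s - 4))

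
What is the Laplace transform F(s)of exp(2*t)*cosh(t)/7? (s - 2)/(7*((s - 2)^2 - 1))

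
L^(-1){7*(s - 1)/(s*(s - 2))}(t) 7*exp(t)*cosh(t)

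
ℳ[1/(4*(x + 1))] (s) pi*csc(pi*s)/4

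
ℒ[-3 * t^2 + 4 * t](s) 4/s^2 - 6/s^3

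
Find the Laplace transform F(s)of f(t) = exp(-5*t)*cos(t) (s + 5)/((s + 5)^2 + 1)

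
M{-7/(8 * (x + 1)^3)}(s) -7 * pi * (s - 2) * (s - 1)/(16 * sin(pi * s))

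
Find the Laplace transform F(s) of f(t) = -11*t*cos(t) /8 11*(1 - s^2) /(8*(s^2 + 1) ^2) 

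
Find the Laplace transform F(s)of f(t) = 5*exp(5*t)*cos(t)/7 5*(s - 5)/(7*((s - 5)^2 + 1))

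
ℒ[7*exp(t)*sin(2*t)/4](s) 7/(2*((s - 1)^2 + 4))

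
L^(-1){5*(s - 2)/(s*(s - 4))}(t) 5*exp(2*t)*cosh(2*t)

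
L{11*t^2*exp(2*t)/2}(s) 11/(s - 2)^3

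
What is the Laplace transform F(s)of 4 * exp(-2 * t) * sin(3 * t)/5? 12/(5 * ((s + 2)^2 + 9))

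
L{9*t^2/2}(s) 9/s^3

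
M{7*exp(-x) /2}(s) 7*gamma(s) /2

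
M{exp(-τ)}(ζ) gamma(ζ)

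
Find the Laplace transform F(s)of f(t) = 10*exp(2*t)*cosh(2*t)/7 10*(s - 2)/(7*s*(s - 4))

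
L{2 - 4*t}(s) 2/s - 4/s^2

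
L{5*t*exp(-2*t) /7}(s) 5/(7*(s+2) ^2) 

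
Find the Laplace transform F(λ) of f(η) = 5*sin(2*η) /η 5*atan(2/λ) 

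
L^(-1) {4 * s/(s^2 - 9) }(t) 4 * cosh(3 * t) 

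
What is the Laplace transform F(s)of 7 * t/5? 7/(5 * s^2)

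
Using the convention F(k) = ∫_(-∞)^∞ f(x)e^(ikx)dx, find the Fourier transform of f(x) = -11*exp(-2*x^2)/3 -11*sqrt(2)*sqrt(pi)*exp(-k^2/8)/6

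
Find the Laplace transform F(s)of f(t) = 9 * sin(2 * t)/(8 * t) 9 * atan(2/s)/8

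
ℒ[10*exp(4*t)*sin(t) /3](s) 10/(3*((s - 4) ^2 + 1) ) 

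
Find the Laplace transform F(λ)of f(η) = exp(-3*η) 1/(λ + 3)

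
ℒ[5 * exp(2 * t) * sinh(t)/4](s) 5/(4 * ((s - 2)^2 - 1))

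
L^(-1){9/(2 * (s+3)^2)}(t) 9 * t * exp(-3 * t)/2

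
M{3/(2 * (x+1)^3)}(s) 3 * pi * (s - 2) * (s - 1)/(4 * sin(pi * s))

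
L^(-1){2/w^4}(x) x^3/3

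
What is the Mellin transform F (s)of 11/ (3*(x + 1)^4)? 11*gamma (s)*gamma (4 - s)/18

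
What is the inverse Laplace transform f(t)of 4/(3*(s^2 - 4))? 2*sinh(2*t)/3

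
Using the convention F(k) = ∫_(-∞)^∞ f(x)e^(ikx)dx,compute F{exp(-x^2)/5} sqrt(pi) * exp(-k^2/4)/5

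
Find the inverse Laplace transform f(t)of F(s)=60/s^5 5 * t^4/2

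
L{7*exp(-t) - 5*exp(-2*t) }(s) 7/(s + 1) - 5/(s + 2) 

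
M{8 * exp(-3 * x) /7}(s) 8 * gamma(s) /(7 * 3^s) 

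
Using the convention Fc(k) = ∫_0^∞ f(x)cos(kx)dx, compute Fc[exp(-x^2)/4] sqrt(pi)*exp(-k^2/4)/8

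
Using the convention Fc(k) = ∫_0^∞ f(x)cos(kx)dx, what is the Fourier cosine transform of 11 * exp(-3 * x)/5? 33/(5 * (k^2+9))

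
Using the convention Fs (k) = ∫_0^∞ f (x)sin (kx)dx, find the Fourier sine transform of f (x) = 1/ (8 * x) pi/16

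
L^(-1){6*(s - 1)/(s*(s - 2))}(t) 6*exp(t)*cosh(t)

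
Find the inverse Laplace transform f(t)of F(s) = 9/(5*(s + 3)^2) 9*t*exp(-3*t)/5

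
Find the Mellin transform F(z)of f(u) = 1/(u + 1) pi * csc(pi * z)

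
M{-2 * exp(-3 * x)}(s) -2 * gamma(s)/3^s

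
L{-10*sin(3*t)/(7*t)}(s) -10*atan(3/s)/7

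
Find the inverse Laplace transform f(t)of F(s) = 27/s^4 9*t^3/2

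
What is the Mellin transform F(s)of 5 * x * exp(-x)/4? 5 * gamma(s + 1)/4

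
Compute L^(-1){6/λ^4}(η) η^3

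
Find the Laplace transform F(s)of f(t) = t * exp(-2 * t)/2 1/(2 * (s + 2)^2)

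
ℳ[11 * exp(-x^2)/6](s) 11 * gamma(s/2)/12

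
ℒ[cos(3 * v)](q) q/(q^2 + 9)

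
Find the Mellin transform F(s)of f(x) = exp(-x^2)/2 gamma(s/2)/4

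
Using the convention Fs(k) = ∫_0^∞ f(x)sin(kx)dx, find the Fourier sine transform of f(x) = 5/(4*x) 5*pi/8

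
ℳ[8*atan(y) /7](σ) -4*pi*sec(pi*σ/2) /(7*σ) 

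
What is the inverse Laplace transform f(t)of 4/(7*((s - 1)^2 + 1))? 4*exp(t)*sin(t)/7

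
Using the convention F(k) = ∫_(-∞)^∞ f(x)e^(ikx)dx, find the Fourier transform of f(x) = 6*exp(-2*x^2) 3*sqrt(2)*sqrt(pi)*exp(-k^2/8)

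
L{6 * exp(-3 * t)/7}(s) 6/(7 * (s+3))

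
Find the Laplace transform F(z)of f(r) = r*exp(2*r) (z - 2)^(-2)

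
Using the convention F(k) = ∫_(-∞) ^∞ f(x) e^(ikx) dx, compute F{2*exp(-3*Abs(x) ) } 12/(k^2 + 9) 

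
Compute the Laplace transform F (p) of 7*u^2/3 14/ (3*p^3) 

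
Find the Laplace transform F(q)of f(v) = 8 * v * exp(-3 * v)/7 8/(7 * (q + 3)^2)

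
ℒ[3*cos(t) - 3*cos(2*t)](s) 3*s/(s^2 + 1) - 3*s/(s^2 + 4)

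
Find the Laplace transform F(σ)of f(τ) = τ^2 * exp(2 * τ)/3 2/(3 * (σ - 2)^3)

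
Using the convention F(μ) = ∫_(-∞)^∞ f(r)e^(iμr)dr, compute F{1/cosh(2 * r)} pi/(2 * cosh(pi * μ/4))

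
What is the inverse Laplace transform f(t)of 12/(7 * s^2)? 12 * t/7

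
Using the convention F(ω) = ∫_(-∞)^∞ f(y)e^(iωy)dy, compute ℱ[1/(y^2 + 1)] pi*exp(-Abs(ω))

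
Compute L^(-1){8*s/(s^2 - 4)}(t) 8*cosh(2*t)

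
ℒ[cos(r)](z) z/(z^2+1)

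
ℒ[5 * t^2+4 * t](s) 10/s^3+4/s^2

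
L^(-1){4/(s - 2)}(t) 4*exp(2*t)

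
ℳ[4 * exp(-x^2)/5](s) 2 * gamma(s/2)/5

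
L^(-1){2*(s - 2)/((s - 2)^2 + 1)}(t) 2*exp(2*t)*cos(t)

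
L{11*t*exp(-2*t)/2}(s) 11/(2*(s + 2)^2)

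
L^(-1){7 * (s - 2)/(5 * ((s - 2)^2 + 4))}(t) 7 * exp(2 * t) * cos(2 * t)/5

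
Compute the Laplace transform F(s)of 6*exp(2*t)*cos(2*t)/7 6*(s - 2)/(7*((s - 2)^2 + 4))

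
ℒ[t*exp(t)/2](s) 1/(2*(s - 1)^2)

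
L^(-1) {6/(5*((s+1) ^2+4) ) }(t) 3*exp(-t)*sin(2*t) /5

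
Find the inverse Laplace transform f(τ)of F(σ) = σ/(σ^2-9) cosh(3*τ)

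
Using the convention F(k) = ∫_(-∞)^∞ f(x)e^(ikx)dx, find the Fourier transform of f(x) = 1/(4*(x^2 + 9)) pi*exp(-3*Abs(k))/12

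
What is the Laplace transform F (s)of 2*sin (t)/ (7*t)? 2*atan (1/s)/7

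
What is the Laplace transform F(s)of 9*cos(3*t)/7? 9*s/(7*(s^2 + 9))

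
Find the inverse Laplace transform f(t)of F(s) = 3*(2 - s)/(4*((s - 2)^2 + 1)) -3*exp(2*t)*cos(t)/4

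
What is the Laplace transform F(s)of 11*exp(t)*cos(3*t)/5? 11*(s - 1)/(5*((s - 1)^2 + 9))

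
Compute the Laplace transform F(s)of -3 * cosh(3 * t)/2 -3 * s/(2 * s^2 - 18)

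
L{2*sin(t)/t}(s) 2*atan(1/s)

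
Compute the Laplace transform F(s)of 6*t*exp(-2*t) 6/(s+2)^2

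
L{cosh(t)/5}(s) s/(5 * (s^2-1))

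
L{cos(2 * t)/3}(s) s/(3 * (s^2+4))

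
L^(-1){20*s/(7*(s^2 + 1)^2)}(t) 10*t*sin(t)/7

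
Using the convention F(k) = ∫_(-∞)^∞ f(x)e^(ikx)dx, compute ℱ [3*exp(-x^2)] 3*sqrt(pi)*exp(-k^2/4)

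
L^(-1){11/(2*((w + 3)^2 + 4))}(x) 11*exp(-3*x)*sin(2*x)/4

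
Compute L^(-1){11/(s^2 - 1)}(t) 11 * sinh(t)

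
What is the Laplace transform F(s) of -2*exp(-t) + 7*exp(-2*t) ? 7/(s + 2) - 2/(s + 1) 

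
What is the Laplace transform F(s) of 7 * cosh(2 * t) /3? 7 * s/(3 * (s^2-4) ) 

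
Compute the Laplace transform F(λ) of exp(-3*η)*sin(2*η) 2/((λ + 3) ^2 + 4) 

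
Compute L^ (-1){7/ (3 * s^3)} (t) 7 * t^2/6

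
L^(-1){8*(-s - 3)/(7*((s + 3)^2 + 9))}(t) -8*exp(-3*t)*cos(3*t)/7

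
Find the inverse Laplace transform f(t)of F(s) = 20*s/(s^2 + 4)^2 5*t*sin(2*t)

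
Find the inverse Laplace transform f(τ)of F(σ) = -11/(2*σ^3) -11*τ^2/4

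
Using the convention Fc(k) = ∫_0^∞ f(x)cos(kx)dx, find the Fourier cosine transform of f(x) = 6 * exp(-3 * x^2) sqrt(3) * sqrt(pi) * exp(-k^2/12)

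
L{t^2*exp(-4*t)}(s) 2/(s + 4)^3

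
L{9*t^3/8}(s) 27/(4*s^4)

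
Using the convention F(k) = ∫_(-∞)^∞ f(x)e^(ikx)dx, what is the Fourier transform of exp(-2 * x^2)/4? sqrt(2) * sqrt(pi) * exp(-k^2/8)/8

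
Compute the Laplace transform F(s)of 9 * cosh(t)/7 9 * s/(7 * (s^2 - 1))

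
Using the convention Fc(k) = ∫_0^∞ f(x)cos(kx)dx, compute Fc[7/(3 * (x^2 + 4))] 7 * pi * exp(-2 * k)/12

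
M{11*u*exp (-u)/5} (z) 11*gamma (z+1)/5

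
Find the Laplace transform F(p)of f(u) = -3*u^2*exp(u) -6/(p - 1)^3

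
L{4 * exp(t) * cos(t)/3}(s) 4 * (s - 1)/(3 * ((s - 1)^2+1))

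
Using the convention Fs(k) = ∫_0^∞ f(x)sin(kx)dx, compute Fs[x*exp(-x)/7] 2*k/(7*(k^2 + 1)^2)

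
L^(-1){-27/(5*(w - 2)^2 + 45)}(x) -9*exp(2*x)*sin(3*x)/5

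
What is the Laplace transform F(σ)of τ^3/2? 3/σ^4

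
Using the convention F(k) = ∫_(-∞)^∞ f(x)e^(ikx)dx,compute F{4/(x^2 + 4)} 2*pi*exp(-2*Abs(k))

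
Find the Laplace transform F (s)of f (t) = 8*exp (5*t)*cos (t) 8*(s - 5)/ ( (s - 5)^2+1)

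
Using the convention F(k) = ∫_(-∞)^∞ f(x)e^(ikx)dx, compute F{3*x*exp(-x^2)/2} 3*I*sqrt(pi)*k*exp(-k^2/4)/4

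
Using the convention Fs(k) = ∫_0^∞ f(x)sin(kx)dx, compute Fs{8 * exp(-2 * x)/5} 8 * k/(5 * (k^2 + 4))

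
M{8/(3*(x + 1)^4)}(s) 4*gamma(s)*gamma(4 - s)/9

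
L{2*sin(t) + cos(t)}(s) 2/(s^2 + 1) + s/(s^2 + 1)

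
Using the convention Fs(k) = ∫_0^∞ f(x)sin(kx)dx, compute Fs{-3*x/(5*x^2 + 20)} -3*pi*exp(-2*k)/10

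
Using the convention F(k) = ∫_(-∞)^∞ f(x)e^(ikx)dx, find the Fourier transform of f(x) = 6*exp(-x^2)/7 6*sqrt(pi)*exp(-k^2/4)/7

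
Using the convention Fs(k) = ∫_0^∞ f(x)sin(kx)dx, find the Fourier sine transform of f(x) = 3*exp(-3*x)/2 3*k/(2*(k^2+9))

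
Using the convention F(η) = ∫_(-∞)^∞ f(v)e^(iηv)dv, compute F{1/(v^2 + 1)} pi * exp(-Abs(η))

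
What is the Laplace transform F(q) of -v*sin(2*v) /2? -2*q/(q^2 + 4) ^2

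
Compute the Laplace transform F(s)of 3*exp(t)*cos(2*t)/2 3*(s - 1)/(2*((s - 1)^2 + 4))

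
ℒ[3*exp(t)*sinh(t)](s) 3/(s*(s - 2))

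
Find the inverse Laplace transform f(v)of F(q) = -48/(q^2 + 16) -12*sin(4*v)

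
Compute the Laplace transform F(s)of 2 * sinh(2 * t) 4/(s^2-4)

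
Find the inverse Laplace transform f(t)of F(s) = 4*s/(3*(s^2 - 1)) 4*cosh(t)/3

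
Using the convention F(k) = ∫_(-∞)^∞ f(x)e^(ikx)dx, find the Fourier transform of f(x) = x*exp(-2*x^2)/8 sqrt(2)*I*sqrt(pi)*k*exp(-k^2/8)/64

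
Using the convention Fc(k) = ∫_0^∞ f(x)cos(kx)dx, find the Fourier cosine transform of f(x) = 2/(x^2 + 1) pi*exp(-k)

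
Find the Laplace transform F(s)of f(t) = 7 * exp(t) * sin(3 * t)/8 21/(8 * ((s - 1)^2+9))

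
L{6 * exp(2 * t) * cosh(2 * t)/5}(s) 6 * (s - 2)/(5 * s * (s - 4))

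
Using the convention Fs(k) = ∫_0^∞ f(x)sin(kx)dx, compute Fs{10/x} 5 * pi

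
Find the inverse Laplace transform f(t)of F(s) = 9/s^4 3 * t^3/2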